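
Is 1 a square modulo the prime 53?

yes

(1/53) = 1. Collecting the sign factors: 1.
(1/53) = 1, and 53 is prime, so 1 is a quadratic residue mod 53.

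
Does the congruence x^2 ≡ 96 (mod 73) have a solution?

(96/73)
  = (23/73)    [96 ≡ 23 mod 73]
  = (73/23)    [QR: 73 ≡ 1 mod 4, sign kept]
  = (4/23)    [73 ≡ 4 mod 23]
  = (1/23)    [23 ≡ 7 mod 8 ⇒ (2/23)^2 = +1]
  = 1    [(1/23) = 1]
(96/73) = 1, and 73 is prime, so 96 is a quadratic residue mod 73.

yes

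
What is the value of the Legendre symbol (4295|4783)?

-1

Both 4295 ≡ 3 and 4783 ≡ 3 (mod 4), so reciprocity gives (4295|4783) = -(4783|4295). Reduce: 4783 ≡ 488 (mod 4295). Now have -(488|4295).
Factor out 2: 488 = 2^3·61. Since 4295 ≡ 7 (mod 8), (2|4295) = +1, and (2|4295)^3 = +1. Now have -(61|4295).
61 ≡ 1 (mod 4), so quadratic reciprocity gives (61|4295) = (4295|61). Reduce: 4295 ≡ 25 (mod 61). Now have -(25|61).
25 ≡ 1 (mod 4), so quadratic reciprocity gives (25|61) = (61|25). Reduce: 61 ≡ 11 (mod 25). Now have -(11|25).
25 ≡ 1 (mod 4), so quadratic reciprocity gives (11|25) = (25|11). Reduce: 25 ≡ 3 (mod 11). Now have -(3|11).
Both 3 ≡ 3 and 11 ≡ 3 (mod 4), so reciprocity gives (3|11) = -(11|3). Reduce: 11 ≡ 2 (mod 3). Now have (2|3).
Factor out 2: 2 = 2. Since 3 ≡ 3 (mod 8), (2|3) = -1. Now have -(1|3).
(1|3) = 1. Collecting the sign factors: -1.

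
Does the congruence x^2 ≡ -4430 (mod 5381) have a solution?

yes

Reduce the numerator: -4430 ≡ 951 (mod 5381), so (-4430/5381) = (951/5381).
5381 ≡ 1 (mod 4), so quadratic reciprocity gives (951/5381) = (5381/951). Reduce: 5381 ≡ 626 (mod 951). Now have (626/951).
Factor out 2: 626 = 2·313. Since 951 ≡ 7 (mod 8), (2/951) = +1. Now have (313/951).
313 ≡ 1 (mod 4), so quadratic reciprocity gives (313/951) = (951/313). Reduce: 951 ≡ 12 (mod 313). Now have (12/313).
Factor out 2: 12 = 2^2·3. Since 313 ≡ 1 (mod 8), (2/313) = +1, and (2/313)^2 = +1. Now have (3/313).
313 ≡ 1 (mod 4), so quadratic reciprocity gives (3/313) = (313/3). Reduce: 313 ≡ 1 (mod 3). Now have (1/3).
(1/3) = 1. Collecting the sign factors: 1.
(-4430/5381) = 1, and 5381 is prime, so -4430 is a quadratic residue mod 5381.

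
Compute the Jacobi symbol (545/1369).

1

545 ≡ 1 (mod 4), so quadratic reciprocity gives (545/1369) = (1369/545). Reduce: 1369 ≡ 279 (mod 545). Now have (279/545).
545 ≡ 1 (mod 4), so quadratic reciprocity gives (279/545) = (545/279). Reduce: 545 ≡ 266 (mod 279). Now have (266/279).
Factor out 2: 266 = 2·133. Since 279 ≡ 7 (mod 8), (2/279) = +1. Now have (133/279).
133 ≡ 1 (mod 4), so quadratic reciprocity gives (133/279) = (279/133). Reduce: 279 ≡ 13 (mod 133). Now have (13/133).
13 ≡ 1 (mod 4), so quadratic reciprocity gives (13/133) = (133/13). Reduce: 133 ≡ 3 (mod 13). Now have (3/13).
13 ≡ 1 (mod 4), so quadratic reciprocity gives (3/13) = (13/3). Reduce: 13 ≡ 1 (mod 3). Now have (1/3).
(1/3) = 1. Collecting the sign factors: 1.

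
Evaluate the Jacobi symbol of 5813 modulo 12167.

5813 ≡ 1 (mod 4), so quadratic reciprocity gives (5813 / 12167) = (12167 / 5813). Reduce: 12167 ≡ 541 (mod 5813). Now have (541 / 5813).
541 ≡ 1 (mod 4), so quadratic reciprocity gives (541 / 5813) = (5813 / 541). Reduce: 5813 ≡ 403 (mod 541). Now have (403 / 541).
541 ≡ 1 (mod 4), so quadratic reciprocity gives (403 / 541) = (541 / 403). Reduce: 541 ≡ 138 (mod 403). Now have (138 / 403).
Factor out 2: 138 = 2·69. Since 403 ≡ 3 (mod 8), (2 / 403) = -1. Now have -(69 / 403).
69 ≡ 1 (mod 4), so quadratic reciprocity gives (69 / 403) = (403 / 69). Reduce: 403 ≡ 58 (mod 69). Now have -(58 / 69).
Factor out 2: 58 = 2·29. Since 69 ≡ 5 (mod 8), (2 / 69) = -1. Now have (29 / 69).
29 ≡ 1 (mod 4), so quadratic reciprocity gives (29 / 69) = (69 / 29). Reduce: 69 ≡ 11 (mod 29). Now have (11 / 29).
29 ≡ 1 (mod 4), so quadratic reciprocity gives (11 / 29) = (29 / 11). Reduce: 29 ≡ 7 (mod 11). Now have (7 / 11).
Both 7 ≡ 3 and 11 ≡ 3 (mod 4), so reciprocity gives (7 / 11) = -(11 / 7). Reduce: 11 ≡ 4 (mod 7). Now have -(4 / 7).
Factor out 2: 4 = 2^2. Since 7 ≡ 7 (mod 8), (2 / 7) = +1, and (2 / 7)^2 = +1. Now have -(1 / 7).
(1 / 7) = 1. Collecting the sign factors: -1.

-1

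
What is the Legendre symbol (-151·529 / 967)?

By multiplicativity, (-151·529 / 967) = (-151 / 967)·(529 / 967).
First factor (-151 / 967):
Reduce the numerator: -151 ≡ 816 (mod 967), so (-151 / 967) = (816 / 967).
Factor out 2: 816 = 2^4·51. Since 967 ≡ 7 (mod 8), (2 / 967) = +1, and (2 / 967)^4 = +1. Now have (51 / 967).
Both 51 ≡ 3 and 967 ≡ 3 (mod 4), so reciprocity gives (51 / 967) = -(967 / 51). Reduce: 967 ≡ 49 (mod 51). Now have -(49 / 51).
49 ≡ 1 (mod 4), so quadratic reciprocity gives (49 / 51) = (51 / 49). Reduce: 51 ≡ 2 (mod 49). Now have -(2 / 49).
Factor out 2: 2 = 2. Since 49 ≡ 1 (mod 8), (2 / 49) = +1. Now have -(1 / 49).
(1 / 49) = 1. Collecting the sign factors: -1.
Second factor (529 / 967):
529 ≡ 1 (mod 4), so quadratic reciprocity gives (529 / 967) = (967 / 529). Reduce: 967 ≡ 438 (mod 529). Now have (438 / 529).
Factor out 2: 438 = 2·219. Since 529 ≡ 1 (mod 8), (2 / 529) = +1. Now have (219 / 529).
529 ≡ 1 (mod 4), so quadratic reciprocity gives (219 / 529) = (529 / 219). Reduce: 529 ≡ 91 (mod 219). Now have (91 / 219).
Both 91 ≡ 3 and 219 ≡ 3 (mod 4), so reciprocity gives (91 / 219) = -(219 / 91). Reduce: 219 ≡ 37 (mod 91). Now have -(37 / 91).
37 ≡ 1 (mod 4), so quadratic reciprocity gives (37 / 91) = (91 / 37). Reduce: 91 ≡ 17 (mod 37). Now have -(17 / 37).
17 ≡ 1 (mod 4), so quadratic reciprocity gives (17 / 37) = (37 / 17). Reduce: 37 ≡ 3 (mod 17). Now have -(3 / 17).
17 ≡ 1 (mod 4), so quadratic reciprocity gives (3 / 17) = (17 / 3). Reduce: 17 ≡ 2 (mod 3). Now have -(2 / 3).
Factor out 2: 2 = 2. Since 3 ≡ 3 (mod 8), (2 / 3) = -1. Now have (1 / 3).
(1 / 3) = 1. Collecting the sign factors: 1.
Product: (-1)·(1) = -1.

-1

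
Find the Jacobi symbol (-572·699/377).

By multiplicativity, (-572·699/377) = (-572/377)·(699/377).
First factor (-572/377):
(-572/377)
  = (182/377)    [-572 ≡ 182 mod 377]
  = (91/377)    [377 ≡ 1 mod 8 ⇒ (2/377) = +1]
  = (377/91)    [QR: 377 ≡ 1 mod 4, sign kept]
  = (13/91)    [377 ≡ 13 mod 91]
  = (91/13)    [QR: 13 ≡ 1 mod 4, sign kept]
  = (0/13)    [91 ≡ 0 mod 13]
  = 0    [numerator 0, gcd > 1]
Second factor (699/377):
(699/377)
  = (322/377)    [699 ≡ 322 mod 377]
  = (161/377)    [377 ≡ 1 mod 8 ⇒ (2/377) = +1]
  = (377/161)    [QR: 161 ≡ 1 mod 4, sign kept]
  = (55/161)    [377 ≡ 55 mod 161]
  = (161/55)    [QR: 161 ≡ 1 mod 4, sign kept]
  = (51/55)    [161 ≡ 51 mod 55]
  = -(55/51)    [QR: both ≡ 3 mod 4, sign flips]
  = -(4/51)    [55 ≡ 4 mod 51]
  = -(1/51)    [51 ≡ 3 mod 8 ⇒ (2/51)^2 = +1]
  = -1    [(1/51) = 1]
Product: (0)·(-1) = 0.

0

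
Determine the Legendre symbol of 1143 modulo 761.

-1

(1143 / 761)
  = (382 / 761)    [1143 ≡ 382 mod 761]
  = (191 / 761)    [761 ≡ 1 mod 8 ⇒ (2 / 761) = +1]
  = (761 / 191)    [QR: 761 ≡ 1 mod 4, sign kept]
  = (188 / 191)    [761 ≡ 188 mod 191]
  = (47 / 191)    [191 ≡ 7 mod 8 ⇒ (2 / 191)^2 = +1]
  = -(191 / 47)    [QR: both ≡ 3 mod 4, sign flips]
  = -(3 / 47)    [191 ≡ 3 mod 47]
  = (47 / 3)    [QR: both ≡ 3 mod 4, sign flips]
  = (2 / 3)    [47 ≡ 2 mod 3]
  = -(1 / 3)    [3 ≡ 3 mod 8 ⇒ (2 / 3) = -1]
  = -1    [(1 / 3) = 1]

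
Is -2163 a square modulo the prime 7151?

yes

Pull out -1: (-2163/7151) = (-1/7151)·(2163/7151). Since 7151 ≡ 3 (mod 4), (-1/7151) = -1. Now have -(2163/7151).
Both 2163 ≡ 3 and 7151 ≡ 3 (mod 4), so reciprocity gives (2163/7151) = -(7151/2163). Reduce: 7151 ≡ 662 (mod 2163). Now have (662/2163).
Factor out 2: 662 = 2·331. Since 2163 ≡ 3 (mod 8), (2/2163) = -1. Now have -(331/2163).
Both 331 ≡ 3 and 2163 ≡ 3 (mod 4), so reciprocity gives (331/2163) = -(2163/331). Reduce: 2163 ≡ 177 (mod 331). Now have (177/331).
177 ≡ 1 (mod 4), so quadratic reciprocity gives (177/331) = (331/177). Reduce: 331 ≡ 154 (mod 177). Now have (154/177).
Factor out 2: 154 = 2·77. Since 177 ≡ 1 (mod 8), (2/177) = +1. Now have (77/177).
77 ≡ 1 (mod 4), so quadratic reciprocity gives (77/177) = (177/77). Reduce: 177 ≡ 23 (mod 77). Now have (23/77).
77 ≡ 1 (mod 4), so quadratic reciprocity gives (23/77) = (77/23). Reduce: 77 ≡ 8 (mod 23). Now have (8/23).
Factor out 2: 8 = 2^3. Since 23 ≡ 7 (mod 8), (2/23) = +1, and (2/23)^3 = +1. Now have (1/23).
(1/23) = 1. Collecting the sign factors: 1.
The Legendre symbol is 1, so x^2 ≡ -2163 (mod 7151) has solution.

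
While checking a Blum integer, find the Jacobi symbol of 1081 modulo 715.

Reduce the numerator: 1081 ≡ 366 (mod 715), so (1081|715) = (366|715).
Factor out 2: 366 = 2·183. Since 715 ≡ 3 (mod 8), (2|715) = -1. Now have -(183|715).
Both 183 ≡ 3 and 715 ≡ 3 (mod 4), so reciprocity gives (183|715) = -(715|183). Reduce: 715 ≡ 166 (mod 183). Now have (166|183).
Factor out 2: 166 = 2·83. Since 183 ≡ 7 (mod 8), (2|183) = +1. Now have (83|183).
Both 83 ≡ 3 and 183 ≡ 3 (mod 4), so reciprocity gives (83|183) = -(183|83). Reduce: 183 ≡ 17 (mod 83). Now have -(17|83).
17 ≡ 1 (mod 4), so quadratic reciprocity gives (17|83) = (83|17). Reduce: 83 ≡ 15 (mod 17). Now have -(15|17).
17 ≡ 1 (mod 4), so quadratic reciprocity gives (15|17) = (17|15). Reduce: 17 ≡ 2 (mod 15). Now have -(2|15).
Factor out 2: 2 = 2. Since 15 ≡ 7 (mod 8), (2|15) = +1. Now have -(1|15).
(1|15) = 1. Collecting the sign factors: -1.

-1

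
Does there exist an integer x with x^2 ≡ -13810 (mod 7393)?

yes

(-13810|7393)
  = (976|7393)    [-13810 ≡ 976 mod 7393]
  = (61|7393)    [7393 ≡ 1 mod 8 ⇒ (2|7393)^4 = +1]
  = (7393|61)    [QR: 61 ≡ 1 mod 4, sign kept]
  = (12|61)    [7393 ≡ 12 mod 61]
  = (3|61)    [61 ≡ 5 mod 8 ⇒ (2|61)^2 = +1]
  = (61|3)    [QR: 61 ≡ 1 mod 4, sign kept]
  = (1|3)    [61 ≡ 1 mod 3]
  = 1    [(1|3) = 1]
(-13810|7393) = 1, and 7393 is prime, so -13810 is a quadratic residue mod 7393.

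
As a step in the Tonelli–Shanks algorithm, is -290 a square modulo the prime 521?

yes

(-290|521)
  = (290|521)    [521 ≡ 1 mod 4 ⇒ (-1|521) = +1]
  = (145|521)    [521 ≡ 1 mod 8 ⇒ (2|521) = +1]
  = (521|145)    [QR: 145 ≡ 1 mod 4, sign kept]
  = (86|145)    [521 ≡ 86 mod 145]
  = (43|145)    [145 ≡ 1 mod 8 ⇒ (2|145) = +1]
  = (145|43)    [QR: 145 ≡ 1 mod 4, sign kept]
  = (16|43)    [145 ≡ 16 mod 43]
  = (1|43)    [43 ≡ 3 mod 8 ⇒ (2|43)^4 = +1]
  = 1    [(1|43) = 1]
The Legendre symbol is 1, so x^2 ≡ -290 (mod 521) has solution.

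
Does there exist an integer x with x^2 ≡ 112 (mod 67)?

Reduce the numerator: 112 ≡ 45 (mod 67), so (112|67) = (45|67).
45 ≡ 1 (mod 4), so quadratic reciprocity gives (45|67) = (67|45). Reduce: 67 ≡ 22 (mod 45). Now have (22|45).
Factor out 2: 22 = 2·11. Since 45 ≡ 5 (mod 8), (2|45) = -1. Now have -(11|45).
45 ≡ 1 (mod 4), so quadratic reciprocity gives (11|45) = (45|11). Reduce: 45 ≡ 1 (mod 11). Now have -(1|11).
(1|11) = 1. Collecting the sign factors: -1.
The Legendre symbol is -1, so x^2 ≡ 112 (mod 67) has no solution.

no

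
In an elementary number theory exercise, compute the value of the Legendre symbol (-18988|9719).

1

Reduce the numerator: -18988 ≡ 450 (mod 9719), so (-18988|9719) = (450|9719).
Factor out 2: 450 = 2·225. Since 9719 ≡ 7 (mod 8), (2|9719) = +1. Now have (225|9719).
225 ≡ 1 (mod 4), so quadratic reciprocity gives (225|9719) = (9719|225). Reduce: 9719 ≡ 44 (mod 225). Now have (44|225).
Factor out 2: 44 = 2^2·11. Since 225 ≡ 1 (mod 8), (2|225) = +1, and (2|225)^2 = +1. Now have (11|225).
225 ≡ 1 (mod 4), so quadratic reciprocity gives (11|225) = (225|11). Reduce: 225 ≡ 5 (mod 11). Now have (5|11).
5 ≡ 1 (mod 4), so quadratic reciprocity gives (5|11) = (11|5). Reduce: 11 ≡ 1 (mod 5). Now have (1|5).
(1|5) = 1. Collecting the sign factors: 1.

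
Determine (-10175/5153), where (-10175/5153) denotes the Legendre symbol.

Pull out -1: (-10175/5153) = (-1/5153)·(10175/5153). Since 5153 ≡ 1 (mod 4), (-1/5153) = +1. Now have (10175/5153).
Reduce the numerator: 10175 ≡ 5022 (mod 5153), so (10175/5153) = (5022/5153).
Factor out 2: 5022 = 2·2511. Since 5153 ≡ 1 (mod 8), (2/5153) = +1. Now have (2511/5153).
5153 ≡ 1 (mod 4), so quadratic reciprocity gives (2511/5153) = (5153/2511). Reduce: 5153 ≡ 131 (mod 2511). Now have (131/2511).
Both 131 ≡ 3 and 2511 ≡ 3 (mod 4), so reciprocity gives (131/2511) = -(2511/131). Reduce: 2511 ≡ 22 (mod 131). Now have -(22/131).
Factor out 2: 22 = 2·11. Since 131 ≡ 3 (mod 8), (2/131) = -1. Now have (11/131).
Both 11 ≡ 3 and 131 ≡ 3 (mod 4), so reciprocity gives (11/131) = -(131/11). Reduce: 131 ≡ 10 (mod 11). Now have -(10/11).
Factor out 2: 10 = 2·5. Since 11 ≡ 3 (mod 8), (2/11) = -1. Now have (5/11).
5 ≡ 1 (mod 4), so quadratic reciprocity gives (5/11) = (11/5). Reduce: 11 ≡ 1 (mod 5). Now have (1/5).
(1/5) = 1. Collecting the sign factors: 1.

1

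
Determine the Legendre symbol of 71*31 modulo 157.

1

By multiplicativity, (71·31|157) = (71|157)·(31|157).
First factor (71|157):
(71|157)
  = (157|71)    [QR: 157 ≡ 1 mod 4, sign kept]
  = (15|71)    [157 ≡ 15 mod 71]
  = -(71|15)    [QR: both ≡ 3 mod 4, sign flips]
  = -(11|15)    [71 ≡ 11 mod 15]
  = (15|11)    [QR: both ≡ 3 mod 4, sign flips]
  = (4|11)    [15 ≡ 4 mod 11]
  = (1|11)    [11 ≡ 3 mod 8 ⇒ (2|11)^2 = +1]
  = 1    [(1|11) = 1]
Second factor (31|157):
(31|157)
  = (157|31)    [QR: 157 ≡ 1 mod 4, sign kept]
  = (2|31)    [157 ≡ 2 mod 31]
  = (1|31)    [31 ≡ 7 mod 8 ⇒ (2|31) = +1]
  = 1    [(1|31) = 1]
Product: (1)·(1) = 1.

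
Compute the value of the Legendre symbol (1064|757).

-1

Reduce the numerator: 1064 ≡ 307 (mod 757), so (1064|757) = (307|757).
757 ≡ 1 (mod 4), so quadratic reciprocity gives (307|757) = (757|307). Reduce: 757 ≡ 143 (mod 307). Now have (143|307).
Both 143 ≡ 3 and 307 ≡ 3 (mod 4), so reciprocity gives (143|307) = -(307|143). Reduce: 307 ≡ 21 (mod 143). Now have -(21|143).
21 ≡ 1 (mod 4), so quadratic reciprocity gives (21|143) = (143|21). Reduce: 143 ≡ 17 (mod 21). Now have -(17|21).
17 ≡ 1 (mod 4), so quadratic reciprocity gives (17|21) = (21|17). Reduce: 21 ≡ 4 (mod 17). Now have -(4|17).
Factor out 2: 4 = 2^2. Since 17 ≡ 1 (mod 8), (2|17) = +1, and (2|17)^2 = +1. Now have -(1|17).
(1|17) = 1. Collecting the sign factors: -1.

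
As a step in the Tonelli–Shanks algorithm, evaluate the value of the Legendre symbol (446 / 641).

Factor out 2: 446 = 2·223. Since 641 ≡ 1 (mod 8), (2 / 641) = +1. Now have (223 / 641).
641 ≡ 1 (mod 4), so quadratic reciprocity gives (223 / 641) = (641 / 223). Reduce: 641 ≡ 195 (mod 223). Now have (195 / 223).
Both 195 ≡ 3 and 223 ≡ 3 (mod 4), so reciprocity gives (195 / 223) = -(223 / 195). Reduce: 223 ≡ 28 (mod 195). Now have -(28 / 195).
Factor out 2: 28 = 2^2·7. Since 195 ≡ 3 (mod 8), (2 / 195) = -1, and (2 / 195)^2 = +1. Now have -(7 / 195).
Both 7 ≡ 3 and 195 ≡ 3 (mod 4), so reciprocity gives (7 / 195) = -(195 / 7). Reduce: 195 ≡ 6 (mod 7). Now have (6 / 7).
Factor out 2: 6 = 2·3. Since 7 ≡ 7 (mod 8), (2 / 7) = +1. Now have (3 / 7).
Both 3 ≡ 3 and 7 ≡ 3 (mod 4), so reciprocity gives (3 / 7) = -(7 / 3). Reduce: 7 ≡ 1 (mod 3). Now have -(1 / 3).
(1 / 3) = 1. Collecting the sign factors: -1.

-1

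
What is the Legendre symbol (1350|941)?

1

Reduce the numerator: 1350 ≡ 409 (mod 941), so (1350|941) = (409|941).
409 ≡ 1 (mod 4), so quadratic reciprocity gives (409|941) = (941|409). Reduce: 941 ≡ 123 (mod 409). Now have (123|409).
409 ≡ 1 (mod 4), so quadratic reciprocity gives (123|409) = (409|123). Reduce: 409 ≡ 40 (mod 123). Now have (40|123).
Factor out 2: 40 = 2^3·5. Since 123 ≡ 3 (mod 8), (2|123) = -1, and (2|123)^3 = -1. Now have -(5|123).
5 ≡ 1 (mod 4), so quadratic reciprocity gives (5|123) = (123|5). Reduce: 123 ≡ 3 (mod 5). Now have -(3|5).
5 ≡ 1 (mod 4), so quadratic reciprocity gives (3|5) = (5|3). Reduce: 5 ≡ 2 (mod 3). Now have -(2|3).
Factor out 2: 2 = 2. Since 3 ≡ 3 (mod 8), (2|3) = -1. Now have (1|3).
(1|3) = 1. Collecting the sign factors: 1.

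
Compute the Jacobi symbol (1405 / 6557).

1

(1405 / 6557)
  = (6557 / 1405)    [QR: 1405 ≡ 1 mod 4, sign kept]
  = (937 / 1405)    [6557 ≡ 937 mod 1405]
  = (1405 / 937)    [QR: 937 ≡ 1 mod 4, sign kept]
  = (468 / 937)    [1405 ≡ 468 mod 937]
  = (117 / 937)    [937 ≡ 1 mod 8 ⇒ (2 / 937)^2 = +1]
  = (937 / 117)    [QR: 117 ≡ 1 mod 4, sign kept]
  = (1 / 117)    [937 ≡ 1 mod 117]
  = 1    [(1 / 117) = 1]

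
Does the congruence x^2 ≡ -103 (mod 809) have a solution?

Reduce the numerator: -103 ≡ 706 (mod 809), so (-103|809) = (706|809).
Factor out 2: 706 = 2·353. Since 809 ≡ 1 (mod 8), (2|809) = +1. Now have (353|809).
353 ≡ 1 (mod 4), so quadratic reciprocity gives (353|809) = (809|353). Reduce: 809 ≡ 103 (mod 353). Now have (103|353).
353 ≡ 1 (mod 4), so quadratic reciprocity gives (103|353) = (353|103). Reduce: 353 ≡ 44 (mod 103). Now have (44|103).
Factor out 2: 44 = 2^2·11. Since 103 ≡ 7 (mod 8), (2|103) = +1, and (2|103)^2 = +1. Now have (11|103).
Both 11 ≡ 3 and 103 ≡ 3 (mod 4), so reciprocity gives (11|103) = -(103|11). Reduce: 103 ≡ 4 (mod 11). Now have -(4|11).
Factor out 2: 4 = 2^2. Since 11 ≡ 3 (mod 8), (2|11) = -1, and (2|11)^2 = +1. Now have -(1|11).
(1|11) = 1. Collecting the sign factors: -1.
(-103|809) = -1, and 809 is prime, so -103 is not a quadratic residue mod 809.

no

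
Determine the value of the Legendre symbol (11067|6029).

-1

(11067|6029)
  = (5038|6029)    [11067 ≡ 5038 mod 6029]
  = -(2519|6029)    [6029 ≡ 5 mod 8 ⇒ (2|6029) = -1]
  = -(6029|2519)    [QR: 6029 ≡ 1 mod 4, sign kept]
  = -(991|2519)    [6029 ≡ 991 mod 2519]
  = (2519|991)    [QR: both ≡ 3 mod 4, sign flips]
  = (537|991)    [2519 ≡ 537 mod 991]
  = (991|537)    [QR: 537 ≡ 1 mod 4, sign kept]
  = (454|537)    [991 ≡ 454 mod 537]
  = (227|537)    [537 ≡ 1 mod 8 ⇒ (2|537) = +1]
  = (537|227)    [QR: 537 ≡ 1 mod 4, sign kept]
  = (83|227)    [537 ≡ 83 mod 227]
  = -(227|83)    [QR: both ≡ 3 mod 4, sign flips]
  = -(61|83)    [227 ≡ 61 mod 83]
  = -(83|61)    [QR: 61 ≡ 1 mod 4, sign kept]
  = -(22|61)    [83 ≡ 22 mod 61]
  = (11|61)    [61 ≡ 5 mod 8 ⇒ (2|61) = -1]
  = (61|11)    [QR: 61 ≡ 1 mod 4, sign kept]
  = (6|11)    [61 ≡ 6 mod 11]
  = -(3|11)    [11 ≡ 3 mod 8 ⇒ (2|11) = -1]
  = (11|3)    [QR: both ≡ 3 mod 4, sign flips]
  = (2|3)    [11 ≡ 2 mod 3]
  = -(1|3)    [3 ≡ 3 mod 8 ⇒ (2|3) = -1]
  = -1    [(1|3) = 1]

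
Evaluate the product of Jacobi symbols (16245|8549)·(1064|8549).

By multiplicativity, (16245·1064|8549) = (16245|8549)·(1064|8549).
First factor (16245|8549):
(16245|8549)
  = (7696|8549)    [16245 ≡ 7696 mod 8549]
  = (481|8549)    [8549 ≡ 5 mod 8 ⇒ (2|8549)^4 = +1]
  = (8549|481)    [QR: 481 ≡ 1 mod 4, sign kept]
  = (372|481)    [8549 ≡ 372 mod 481]
  = (93|481)    [481 ≡ 1 mod 8 ⇒ (2|481)^2 = +1]
  = (481|93)    [QR: 93 ≡ 1 mod 4, sign kept]
  = (16|93)    [481 ≡ 16 mod 93]
  = (1|93)    [93 ≡ 5 mod 8 ⇒ (2|93)^4 = +1]
  = 1    [(1|93) = 1]
Second factor (1064|8549):
(1064|8549)
  = -(133|8549)    [8549 ≡ 5 mod 8 ⇒ (2|8549)^3 = -1]
  = -(8549|133)    [QR: 133 ≡ 1 mod 4, sign kept]
  = -(37|133)    [8549 ≡ 37 mod 133]
  = -(133|37)    [QR: 37 ≡ 1 mod 4, sign kept]
  = -(22|37)    [133 ≡ 22 mod 37]
  = (11|37)    [37 ≡ 5 mod 8 ⇒ (2|37) = -1]
  = (37|11)    [QR: 37 ≡ 1 mod 4, sign kept]
  = (4|11)    [37 ≡ 4 mod 11]
  = (1|11)    [11 ≡ 3 mod 8 ⇒ (2|11)^2 = +1]
  = 1    [(1|11) = 1]
Product: (1)·(1) = 1.

1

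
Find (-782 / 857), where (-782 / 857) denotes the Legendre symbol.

-1

(-782 / 857)
  = (782 / 857)    [857 ≡ 1 mod 4 ⇒ (-1 / 857) = +1]
  = (391 / 857)    [857 ≡ 1 mod 8 ⇒ (2 / 857) = +1]
  = (857 / 391)    [QR: 857 ≡ 1 mod 4, sign kept]
  = (75 / 391)    [857 ≡ 75 mod 391]
  = -(391 / 75)    [QR: both ≡ 3 mod 4, sign flips]
  = -(16 / 75)    [391 ≡ 16 mod 75]
  = -(1 / 75)    [75 ≡ 3 mod 8 ⇒ (2 / 75)^4 = +1]
  = -1    [(1 / 75) = 1]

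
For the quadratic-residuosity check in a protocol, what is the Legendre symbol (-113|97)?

Reduce the numerator: -113 ≡ 81 (mod 97), so (-113|97) = (81|97).
81 ≡ 1 (mod 4), so quadratic reciprocity gives (81|97) = (97|81). Reduce: 97 ≡ 16 (mod 81). Now have (16|81).
Factor out 2: 16 = 2^4. Since 81 ≡ 1 (mod 8), (2|81) = +1, and (2|81)^4 = +1. Now have (1|81).
(1|81) = 1. Collecting the sign factors: 1.

1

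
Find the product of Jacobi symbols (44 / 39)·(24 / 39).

By multiplicativity, (44·24 / 39) = (44 / 39)·(24 / 39).
First factor (44 / 39):
Reduce the numerator: 44 ≡ 5 (mod 39), so (44 / 39) = (5 / 39).
5 ≡ 1 (mod 4), so quadratic reciprocity gives (5 / 39) = (39 / 5). Reduce: 39 ≡ 4 (mod 5). Now have (4 / 5).
Factor out 2: 4 = 2^2. Since 5 ≡ 5 (mod 8), (2 / 5) = -1, and (2 / 5)^2 = +1. Now have (1 / 5).
(1 / 5) = 1. Collecting the sign factors: 1.
Second factor (24 / 39):
Factor out 2: 24 = 2^3·3. Since 39 ≡ 7 (mod 8), (2 / 39) = +1, and (2 / 39)^3 = +1. Now have (3 / 39).
Both 3 ≡ 3 and 39 ≡ 3 (mod 4), so reciprocity gives (3 / 39) = -(39 / 3). Reduce: 39 ≡ 0 (mod 3). Now have -(0 / 3).
The numerator is now 0 with denominator 3 > 1: the symbol is 0.
Product: (1)·(0) = 0.

0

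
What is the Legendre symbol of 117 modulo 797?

117 ≡ 1 (mod 4), so quadratic reciprocity gives (117|797) = (797|117). Reduce: 797 ≡ 95 (mod 117). Now have (95|117).
117 ≡ 1 (mod 4), so quadratic reciprocity gives (95|117) = (117|95). Reduce: 117 ≡ 22 (mod 95). Now have (22|95).
Factor out 2: 22 = 2·11. Since 95 ≡ 7 (mod 8), (2|95) = +1. Now have (11|95).
Both 11 ≡ 3 and 95 ≡ 3 (mod 4), so reciprocity gives (11|95) = -(95|11). Reduce: 95 ≡ 7 (mod 11). Now have -(7|11).
Both 7 ≡ 3 and 11 ≡ 3 (mod 4), so reciprocity gives (7|11) = -(11|7). Reduce: 11 ≡ 4 (mod 7). Now have (4|7).
Factor out 2: 4 = 2^2. Since 7 ≡ 7 (mod 8), (2|7) = +1, and (2|7)^2 = +1. Now have (1|7).
(1|7) = 1. Collecting the sign factors: 1.

1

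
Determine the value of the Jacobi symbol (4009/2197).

-1

Reduce the numerator: 4009 ≡ 1812 (mod 2197), so (4009/2197) = (1812/2197).
Factor out 2: 1812 = 2^2·453. Since 2197 ≡ 5 (mod 8), (2/2197) = -1, and (2/2197)^2 = +1. Now have (453/2197).
453 ≡ 1 (mod 4), so quadratic reciprocity gives (453/2197) = (2197/453). Reduce: 2197 ≡ 385 (mod 453). Now have (385/453).
385 ≡ 1 (mod 4), so quadratic reciprocity gives (385/453) = (453/385). Reduce: 453 ≡ 68 (mod 385). Now have (68/385).
Factor out 2: 68 = 2^2·17. Since 385 ≡ 1 (mod 8), (2/385) = +1, and (2/385)^2 = +1. Now have (17/385).
17 ≡ 1 (mod 4), so quadratic reciprocity gives (17/385) = (385/17). Reduce: 385 ≡ 11 (mod 17). Now have (11/17).
17 ≡ 1 (mod 4), so quadratic reciprocity gives (11/17) = (17/11). Reduce: 17 ≡ 6 (mod 11). Now have (6/11).
Factor out 2: 6 = 2·3. Since 11 ≡ 3 (mod 8), (2/11) = -1. Now have -(3/11).
Both 3 ≡ 3 and 11 ≡ 3 (mod 4), so reciprocity gives (3/11) = -(11/3). Reduce: 11 ≡ 2 (mod 3). Now have (2/3).
Factor out 2: 2 = 2. Since 3 ≡ 3 (mod 8), (2/3) = -1. Now have -(1/3).
(1/3) = 1. Collecting the sign factors: -1.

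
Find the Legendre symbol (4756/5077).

1

(4756/5077)
  = (1189/5077)    [5077 ≡ 5 mod 8 ⇒ (2/5077)^2 = +1]
  = (5077/1189)    [QR: 1189 ≡ 1 mod 4, sign kept]
  = (321/1189)    [5077 ≡ 321 mod 1189]
  = (1189/321)    [QR: 321 ≡ 1 mod 4, sign kept]
  = (226/321)    [1189 ≡ 226 mod 321]
  = (113/321)    [321 ≡ 1 mod 8 ⇒ (2/321) = +1]
  = (321/113)    [QR: 113 ≡ 1 mod 4, sign kept]
  = (95/113)    [321 ≡ 95 mod 113]
  = (113/95)    [QR: 113 ≡ 1 mod 4, sign kept]
  = (18/95)    [113 ≡ 18 mod 95]
  = (9/95)    [95 ≡ 7 mod 8 ⇒ (2/95) = +1]
  = (95/9)    [QR: 9 ≡ 1 mod 4, sign kept]
  = (5/9)    [95 ≡ 5 mod 9]
  = (9/5)    [QR: 5 ≡ 1 mod 4, sign kept]
  = (4/5)    [9 ≡ 4 mod 5]
  = (1/5)    [5 ≡ 5 mod 8 ⇒ (2/5)^2 = +1]
  = 1    [(1/5) = 1]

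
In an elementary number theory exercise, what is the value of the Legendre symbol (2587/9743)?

-1

(2587/9743)
  = -(9743/2587)    [QR: both ≡ 3 mod 4, sign flips]
  = -(1982/2587)    [9743 ≡ 1982 mod 2587]
  = (991/2587)    [2587 ≡ 3 mod 8 ⇒ (2/2587) = -1]
  = -(2587/991)    [QR: both ≡ 3 mod 4, sign flips]
  = -(605/991)    [2587 ≡ 605 mod 991]
  = -(991/605)    [QR: 605 ≡ 1 mod 4, sign kept]
  = -(386/605)    [991 ≡ 386 mod 605]
  = (193/605)    [605 ≡ 5 mod 8 ⇒ (2/605) = -1]
  = (605/193)    [QR: 193 ≡ 1 mod 4, sign kept]
  = (26/193)    [605 ≡ 26 mod 193]
  = (13/193)    [193 ≡ 1 mod 8 ⇒ (2/193) = +1]
  = (193/13)    [QR: 13 ≡ 1 mod 4, sign kept]
  = (11/13)    [193 ≡ 11 mod 13]
  = (13/11)    [QR: 13 ≡ 1 mod 4, sign kept]
  = (2/11)    [13 ≡ 2 mod 11]
  = -(1/11)    [11 ≡ 3 mod 8 ⇒ (2/11) = -1]
  = -1    [(1/11) = 1]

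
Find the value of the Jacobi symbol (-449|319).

1

(-449|319)
  = (189|319)    [-449 ≡ 189 mod 319]
  = (319|189)    [QR: 189 ≡ 1 mod 4, sign kept]
  = (130|189)    [319 ≡ 130 mod 189]
  = -(65|189)    [189 ≡ 5 mod 8 ⇒ (2|189) = -1]
  = -(189|65)    [QR: 65 ≡ 1 mod 4, sign kept]
  = -(59|65)    [189 ≡ 59 mod 65]
  = -(65|59)    [QR: 65 ≡ 1 mod 4, sign kept]
  = -(6|59)    [65 ≡ 6 mod 59]
  = (3|59)    [59 ≡ 3 mod 8 ⇒ (2|59) = -1]
  = -(59|3)    [QR: both ≡ 3 mod 4, sign flips]
  = -(2|3)    [59 ≡ 2 mod 3]
  = (1|3)    [3 ≡ 3 mod 8 ⇒ (2|3) = -1]
  = 1    [(1|3) = 1]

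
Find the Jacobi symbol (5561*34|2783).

By multiplicativity, (5561·34|2783) = (5561|2783)·(34|2783).
First factor (5561|2783):
Reduce the numerator: 5561 ≡ 2778 (mod 2783), so (5561|2783) = (2778|2783).
Factor out 2: 2778 = 2·1389. Since 2783 ≡ 7 (mod 8), (2|2783) = +1. Now have (1389|2783).
1389 ≡ 1 (mod 4), so quadratic reciprocity gives (1389|2783) = (2783|1389). Reduce: 2783 ≡ 5 (mod 1389). Now have (5|1389).
5 ≡ 1 (mod 4), so quadratic reciprocity gives (5|1389) = (1389|5). Reduce: 1389 ≡ 4 (mod 5). Now have (4|5).
Factor out 2: 4 = 2^2. Since 5 ≡ 5 (mod 8), (2|5) = -1, and (2|5)^2 = +1. Now have (1|5).
(1|5) = 1. Collecting the sign factors: 1.
Second factor (34|2783):
Factor out 2: 34 = 2·17. Since 2783 ≡ 7 (mod 8), (2|2783) = +1. Now have (17|2783).
17 ≡ 1 (mod 4), so quadratic reciprocity gives (17|2783) = (2783|17). Reduce: 2783 ≡ 12 (mod 17). Now have (12|17).
Factor out 2: 12 = 2^2·3. Since 17 ≡ 1 (mod 8), (2|17) = +1, and (2|17)^2 = +1. Now have (3|17).
17 ≡ 1 (mod 4), so quadratic reciprocity gives (3|17) = (17|3). Reduce: 17 ≡ 2 (mod 3). Now have (2|3).
Factor out 2: 2 = 2. Since 3 ≡ 3 (mod 8), (2|3) = -1. Now have -(1|3).
(1|3) = 1. Collecting the sign factors: -1.
Product: (1)·(-1) = -1.

-1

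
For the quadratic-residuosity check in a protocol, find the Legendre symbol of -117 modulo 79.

-1

Pull out -1: (-117 / 79) = (-1 / 79)·(117 / 79). Since 79 ≡ 3 (mod 4), (-1 / 79) = -1. Now have -(117 / 79).
Reduce the numerator: 117 ≡ 38 (mod 79), so (117 / 79) = (38 / 79).
Factor out 2: 38 = 2·19. Since 79 ≡ 7 (mod 8), (2 / 79) = +1. Now have -(19 / 79).
Both 19 ≡ 3 and 79 ≡ 3 (mod 4), so reciprocity gives (19 / 79) = -(79 / 19). Reduce: 79 ≡ 3 (mod 19). Now have (3 / 19).
Both 3 ≡ 3 and 19 ≡ 3 (mod 4), so reciprocity gives (3 / 19) = -(19 / 3). Reduce: 19 ≡ 1 (mod 3). Now have -(1 / 3).
(1 / 3) = 1. Collecting the sign factors: -1.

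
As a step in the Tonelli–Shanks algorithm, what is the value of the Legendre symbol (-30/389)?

1

(-30/389)
  = (359/389)    [-30 ≡ 359 mod 389]
  = (389/359)    [QR: 389 ≡ 1 mod 4, sign kept]
  = (30/359)    [389 ≡ 30 mod 359]
  = (15/359)    [359 ≡ 7 mod 8 ⇒ (2/359) = +1]
  = -(359/15)    [QR: both ≡ 3 mod 4, sign flips]
  = -(14/15)    [359 ≡ 14 mod 15]
  = -(7/15)    [15 ≡ 7 mod 8 ⇒ (2/15) = +1]
  = (15/7)    [QR: both ≡ 3 mod 4, sign flips]
  = (1/7)    [15 ≡ 1 mod 7]
  = 1    [(1/7) = 1]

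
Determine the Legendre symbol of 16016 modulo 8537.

Reduce the numerator: 16016 ≡ 7479 (mod 8537), so (16016 / 8537) = (7479 / 8537).
8537 ≡ 1 (mod 4), so quadratic reciprocity gives (7479 / 8537) = (8537 / 7479). Reduce: 8537 ≡ 1058 (mod 7479). Now have (1058 / 7479).
Factor out 2: 1058 = 2·529. Since 7479 ≡ 7 (mod 8), (2 / 7479) = +1. Now have (529 / 7479).
529 ≡ 1 (mod 4), so quadratic reciprocity gives (529 / 7479) = (7479 / 529). Reduce: 7479 ≡ 73 (mod 529). Now have (73 / 529).
73 ≡ 1 (mod 4), so quadratic reciprocity gives (73 / 529) = (529 / 73). Reduce: 529 ≡ 18 (mod 73). Now have (18 / 73).
Factor out 2: 18 = 2·9. Since 73 ≡ 1 (mod 8), (2 / 73) = +1. Now have (9 / 73).
9 ≡ 1 (mod 4), so quadratic reciprocity gives (9 / 73) = (73 / 9). Reduce: 73 ≡ 1 (mod 9). Now have (1 / 9).
(1 / 9) = 1. Collecting the sign factors: 1.

1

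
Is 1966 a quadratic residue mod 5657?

yes

(1966/5657)
  = (983/5657)    [5657 ≡ 1 mod 8 ⇒ (2/5657) = +1]
  = (5657/983)    [QR: 5657 ≡ 1 mod 4, sign kept]
  = (742/983)    [5657 ≡ 742 mod 983]
  = (371/983)    [983 ≡ 7 mod 8 ⇒ (2/983) = +1]
  = -(983/371)    [QR: both ≡ 3 mod 4, sign flips]
  = -(241/371)    [983 ≡ 241 mod 371]
  = -(371/241)    [QR: 241 ≡ 1 mod 4, sign kept]
  = -(130/241)    [371 ≡ 130 mod 241]
  = -(65/241)    [241 ≡ 1 mod 8 ⇒ (2/241) = +1]
  = -(241/65)    [QR: 65 ≡ 1 mod 4, sign kept]
  = -(46/65)    [241 ≡ 46 mod 65]
  = -(23/65)    [65 ≡ 1 mod 8 ⇒ (2/65) = +1]
  = -(65/23)    [QR: 65 ≡ 1 mod 4, sign kept]
  = -(19/23)    [65 ≡ 19 mod 23]
  = (23/19)    [QR: both ≡ 3 mod 4, sign flips]
  = (4/19)    [23 ≡ 4 mod 19]
  = (1/19)    [19 ≡ 3 mod 8 ⇒ (2/19)^2 = +1]
  = 1    [(1/19) = 1]
(1966/5657) = 1, and 5657 is prime, so 1966 is a quadratic residue mod 5657.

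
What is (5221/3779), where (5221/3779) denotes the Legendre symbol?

(5221/3779)
  = (1442/3779)    [5221 ≡ 1442 mod 3779]
  = -(721/3779)    [3779 ≡ 3 mod 8 ⇒ (2/3779) = -1]
  = -(3779/721)    [QR: 721 ≡ 1 mod 4, sign kept]
  = -(174/721)    [3779 ≡ 174 mod 721]
  = -(87/721)    [721 ≡ 1 mod 8 ⇒ (2/721) = +1]
  = -(721/87)    [QR: 721 ≡ 1 mod 4, sign kept]
  = -(25/87)    [721 ≡ 25 mod 87]
  = -(87/25)    [QR: 25 ≡ 1 mod 4, sign kept]
  = -(12/25)    [87 ≡ 12 mod 25]
  = -(3/25)    [25 ≡ 1 mod 8 ⇒ (2/25)^2 = +1]
  = -(25/3)    [QR: 25 ≡ 1 mod 4, sign kept]
  = -(1/3)    [25 ≡ 1 mod 3]
  = -1    [(1/3) = 1]

-1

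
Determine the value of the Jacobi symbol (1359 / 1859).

-1

Both 1359 ≡ 3 and 1859 ≡ 3 (mod 4), so reciprocity gives (1359 / 1859) = -(1859 / 1359). Reduce: 1859 ≡ 500 (mod 1359). Now have -(500 / 1359).
Factor out 2: 500 = 2^2·125. Since 1359 ≡ 7 (mod 8), (2 / 1359) = +1, and (2 / 1359)^2 = +1. Now have -(125 / 1359).
125 ≡ 1 (mod 4), so quadratic reciprocity gives (125 / 1359) = (1359 / 125). Reduce: 1359 ≡ 109 (mod 125). Now have -(109 / 125).
109 ≡ 1 (mod 4), so quadratic reciprocity gives (109 / 125) = (125 / 109). Reduce: 125 ≡ 16 (mod 109). Now have -(16 / 109).
Factor out 2: 16 = 2^4. Since 109 ≡ 5 (mod 8), (2 / 109) = -1, and (2 / 109)^4 = +1. Now have -(1 / 109).
(1 / 109) = 1. Collecting the sign factors: -1.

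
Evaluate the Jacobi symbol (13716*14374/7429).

By multiplicativity, (13716·14374/7429) = (13716/7429)·(14374/7429).
First factor (13716/7429):
(13716/7429)
  = (6287/7429)    [13716 ≡ 6287 mod 7429]
  = (7429/6287)    [QR: 7429 ≡ 1 mod 4, sign kept]
  = (1142/6287)    [7429 ≡ 1142 mod 6287]
  = (571/6287)    [6287 ≡ 7 mod 8 ⇒ (2/6287) = +1]
  = -(6287/571)    [QR: both ≡ 3 mod 4, sign flips]
  = -(6/571)    [6287 ≡ 6 mod 571]
  = (3/571)    [571 ≡ 3 mod 8 ⇒ (2/571) = -1]
  = -(571/3)    [QR: both ≡ 3 mod 4, sign flips]
  = -(1/3)    [571 ≡ 1 mod 3]
  = -1    [(1/3) = 1]
Second factor (14374/7429):
(14374/7429)
  = (6945/7429)    [14374 ≡ 6945 mod 7429]
  = (7429/6945)    [QR: 6945 ≡ 1 mod 4, sign kept]
  = (484/6945)    [7429 ≡ 484 mod 6945]
  = (121/6945)    [6945 ≡ 1 mod 8 ⇒ (2/6945)^2 = +1]
  = (6945/121)    [QR: 121 ≡ 1 mod 4, sign kept]
  = (48/121)    [6945 ≡ 48 mod 121]
  = (3/121)    [121 ≡ 1 mod 8 ⇒ (2/121)^4 = +1]
  = (121/3)    [QR: 121 ≡ 1 mod 4, sign kept]
  = (1/3)    [121 ≡ 1 mod 3]
  = 1    [(1/3) = 1]
Product: (-1)·(1) = -1.

-1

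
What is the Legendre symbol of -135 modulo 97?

(-135 / 97)
  = (59 / 97)    [-135 ≡ 59 mod 97]
  = (97 / 59)    [QR: 97 ≡ 1 mod 4, sign kept]
  = (38 / 59)    [97 ≡ 38 mod 59]
  = -(19 / 59)    [59 ≡ 3 mod 8 ⇒ (2 / 59) = -1]
  = (59 / 19)    [QR: both ≡ 3 mod 4, sign flips]
  = (2 / 19)    [59 ≡ 2 mod 19]
  = -(1 / 19)    [19 ≡ 3 mod 8 ⇒ (2 / 19) = -1]
  = -1    [(1 / 19) = 1]

-1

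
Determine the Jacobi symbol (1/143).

(1/143) = 1. Collecting the sign factors: 1.

1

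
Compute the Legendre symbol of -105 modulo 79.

Reduce the numerator: -105 ≡ 53 (mod 79), so (-105/79) = (53/79).
53 ≡ 1 (mod 4), so quadratic reciprocity gives (53/79) = (79/53). Reduce: 79 ≡ 26 (mod 53). Now have (26/53).
Factor out 2: 26 = 2·13. Since 53 ≡ 5 (mod 8), (2/53) = -1. Now have -(13/53).
13 ≡ 1 (mod 4), so quadratic reciprocity gives (13/53) = (53/13). Reduce: 53 ≡ 1 (mod 13). Now have -(1/13).
(1/13) = 1. Collecting the sign factors: -1.

-1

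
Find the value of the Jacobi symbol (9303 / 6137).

1

(9303 / 6137)
  = (3166 / 6137)    [9303 ≡ 3166 mod 6137]
  = (1583 / 6137)    [6137 ≡ 1 mod 8 ⇒ (2 / 6137) = +1]
  = (6137 / 1583)    [QR: 6137 ≡ 1 mod 4, sign kept]
  = (1388 / 1583)    [6137 ≡ 1388 mod 1583]
  = (347 / 1583)    [1583 ≡ 7 mod 8 ⇒ (2 / 1583)^2 = +1]
  = -(1583 / 347)    [QR: both ≡ 3 mod 4, sign flips]
  = -(195 / 347)    [1583 ≡ 195 mod 347]
  = (347 / 195)    [QR: both ≡ 3 mod 4, sign flips]
  = (152 / 195)    [347 ≡ 152 mod 195]
  = -(19 / 195)    [195 ≡ 3 mod 8 ⇒ (2 / 195)^3 = -1]
  = (195 / 19)    [QR: both ≡ 3 mod 4, sign flips]
  = (5 / 19)    [195 ≡ 5 mod 19]
  = (19 / 5)    [QR: 5 ≡ 1 mod 4, sign kept]
  = (4 / 5)    [19 ≡ 4 mod 5]
  = (1 / 5)    [5 ≡ 5 mod 8 ⇒ (2 / 5)^2 = +1]
  = 1    [(1 / 5) = 1]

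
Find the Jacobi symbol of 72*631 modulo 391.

-1

By multiplicativity, (72·631 / 391) = (72 / 391)·(631 / 391).
First factor (72 / 391):
(72 / 391)
  = (9 / 391)    [391 ≡ 7 mod 8 ⇒ (2 / 391)^3 = +1]
  = (391 / 9)    [QR: 9 ≡ 1 mod 4, sign kept]
  = (4 / 9)    [391 ≡ 4 mod 9]
  = (1 / 9)    [9 ≡ 1 mod 8 ⇒ (2 / 9)^2 = +1]
  = 1    [(1 / 9) = 1]
Second factor (631 / 391):
(631 / 391)
  = (240 / 391)    [631 ≡ 240 mod 391]
  = (15 / 391)    [391 ≡ 7 mod 8 ⇒ (2 / 391)^4 = +1]
  = -(391 / 15)    [QR: both ≡ 3 mod 4, sign flips]
  = -(1 / 15)    [391 ≡ 1 mod 15]
  = -1    [(1 / 15) = 1]
Product: (1)·(-1) = -1.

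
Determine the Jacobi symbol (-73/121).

1

Pull out -1: (-73/121) = (-1/121)·(73/121). Since 121 ≡ 1 (mod 4), (-1/121) = +1. Now have (73/121).
73 ≡ 1 (mod 4), so quadratic reciprocity gives (73/121) = (121/73). Reduce: 121 ≡ 48 (mod 73). Now have (48/73).
Factor out 2: 48 = 2^4·3. Since 73 ≡ 1 (mod 8), (2/73) = +1, and (2/73)^4 = +1. Now have (3/73).
73 ≡ 1 (mod 4), so quadratic reciprocity gives (3/73) = (73/3). Reduce: 73 ≡ 1 (mod 3). Now have (1/3).
(1/3) = 1. Collecting the sign factors: 1.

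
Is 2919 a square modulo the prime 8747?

yes

Both 2919 ≡ 3 and 8747 ≡ 3 (mod 4), so reciprocity gives (2919|8747) = -(8747|2919). Reduce: 8747 ≡ 2909 (mod 2919). Now have -(2909|2919).
2909 ≡ 1 (mod 4), so quadratic reciprocity gives (2909|2919) = (2919|2909). Reduce: 2919 ≡ 10 (mod 2909). Now have -(10|2909).
Factor out 2: 10 = 2·5. Since 2909 ≡ 5 (mod 8), (2|2909) = -1. Now have (5|2909).
5 ≡ 1 (mod 4), so quadratic reciprocity gives (5|2909) = (2909|5). Reduce: 2909 ≡ 4 (mod 5). Now have (4|5).
Factor out 2: 4 = 2^2. Since 5 ≡ 5 (mod 8), (2|5) = -1, and (2|5)^2 = +1. Now have (1|5).
(1|5) = 1. Collecting the sign factors: 1.
(2919|8747) = 1, and 8747 is prime, so 2919 is a quadratic residue mod 8747.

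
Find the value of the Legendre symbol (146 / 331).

(146 / 331)
  = -(73 / 331)    [331 ≡ 3 mod 8 ⇒ (2 / 331) = -1]
  = -(331 / 73)    [QR: 73 ≡ 1 mod 4, sign kept]
  = -(39 / 73)    [331 ≡ 39 mod 73]
  = -(73 / 39)    [QR: 73 ≡ 1 mod 4, sign kept]
  = -(34 / 39)    [73 ≡ 34 mod 39]
  = -(17 / 39)    [39 ≡ 7 mod 8 ⇒ (2 / 39) = +1]
  = -(39 / 17)    [QR: 17 ≡ 1 mod 4, sign kept]
  = -(5 / 17)    [39 ≡ 5 mod 17]
  = -(17 / 5)    [QR: 5 ≡ 1 mod 4, sign kept]
  = -(2 / 5)    [17 ≡ 2 mod 5]
  = (1 / 5)    [5 ≡ 5 mod 8 ⇒ (2 / 5) = -1]
  = 1    [(1 / 5) = 1]

1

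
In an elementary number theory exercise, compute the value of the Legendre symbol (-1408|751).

1

Reduce the numerator: -1408 ≡ 94 (mod 751), so (-1408|751) = (94|751).
Factor out 2: 94 = 2·47. Since 751 ≡ 7 (mod 8), (2|751) = +1. Now have (47|751).
Both 47 ≡ 3 and 751 ≡ 3 (mod 4), so reciprocity gives (47|751) = -(751|47). Reduce: 751 ≡ 46 (mod 47). Now have -(46|47).
Factor out 2: 46 = 2·23. Since 47 ≡ 7 (mod 8), (2|47) = +1. Now have -(23|47).
Both 23 ≡ 3 and 47 ≡ 3 (mod 4), so reciprocity gives (23|47) = -(47|23). Reduce: 47 ≡ 1 (mod 23). Now have (1|23).
(1|23) = 1. Collecting the sign factors: 1.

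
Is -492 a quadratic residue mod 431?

no

(-492/431)
  = -(492/431)    [431 ≡ 3 mod 4 ⇒ (-1/431) = -1]
  = -(61/431)    [492 ≡ 61 mod 431]
  = -(431/61)    [QR: 61 ≡ 1 mod 4, sign kept]
  = -(4/61)    [431 ≡ 4 mod 61]
  = -(1/61)    [61 ≡ 5 mod 8 ⇒ (2/61)^2 = +1]
  = -1    [(1/61) = 1]
The Legendre symbol is -1, so x^2 ≡ -492 (mod 431) has no solution.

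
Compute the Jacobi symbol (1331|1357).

(1331|1357)
  = (1357|1331)    [QR: 1357 ≡ 1 mod 4, sign kept]
  = (26|1331)    [1357 ≡ 26 mod 1331]
  = -(13|1331)    [1331 ≡ 3 mod 8 ⇒ (2|1331) = -1]
  = -(1331|13)    [QR: 13 ≡ 1 mod 4, sign kept]
  = -(5|13)    [1331 ≡ 5 mod 13]
  = -(13|5)    [QR: 5 ≡ 1 mod 4, sign kept]
  = -(3|5)    [13 ≡ 3 mod 5]
  = -(5|3)    [QR: 5 ≡ 1 mod 4, sign kept]
  = -(2|3)    [5 ≡ 2 mod 3]
  = (1|3)    [3 ≡ 3 mod 8 ⇒ (2|3) = -1]
  = 1    [(1|3) = 1]

1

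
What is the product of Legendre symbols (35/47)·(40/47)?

By multiplicativity, (35·40/47) = (35/47)·(40/47).
First factor (35/47):
(35/47)
  = -(47/35)    [QR: both ≡ 3 mod 4, sign flips]
  = -(12/35)    [47 ≡ 12 mod 35]
  = -(3/35)    [35 ≡ 3 mod 8 ⇒ (2/35)^2 = +1]
  = (35/3)    [QR: both ≡ 3 mod 4, sign flips]
  = (2/3)    [35 ≡ 2 mod 3]
  = -(1/3)    [3 ≡ 3 mod 8 ⇒ (2/3) = -1]
  = -1    [(1/3) = 1]
Second factor (40/47):
(40/47)
  = (5/47)    [47 ≡ 7 mod 8 ⇒ (2/47)^3 = +1]
  = (47/5)    [QR: 5 ≡ 1 mod 4, sign kept]
  = (2/5)    [47 ≡ 2 mod 5]
  = -(1/5)    [5 ≡ 5 mod 8 ⇒ (2/5) = -1]
  = -1    [(1/5) = 1]
Product: (-1)·(-1) = 1.

1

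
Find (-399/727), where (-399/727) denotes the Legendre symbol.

(-399/727)
  = -(399/727)    [727 ≡ 3 mod 4 ⇒ (-1/727) = -1]
  = (727/399)    [QR: both ≡ 3 mod 4, sign flips]
  = (328/399)    [727 ≡ 328 mod 399]
  = (41/399)    [399 ≡ 7 mod 8 ⇒ (2/399)^3 = +1]
  = (399/41)    [QR: 41 ≡ 1 mod 4, sign kept]
  = (30/41)    [399 ≡ 30 mod 41]
  = (15/41)    [41 ≡ 1 mod 8 ⇒ (2/41) = +1]
  = (41/15)    [QR: 41 ≡ 1 mod 4, sign kept]
  = (11/15)    [41 ≡ 11 mod 15]
  = -(15/11)    [QR: both ≡ 3 mod 4, sign flips]
  = -(4/11)    [15 ≡ 4 mod 11]
  = -(1/11)    [11 ≡ 3 mod 8 ⇒ (2/11)^2 = +1]
  = -1    [(1/11) = 1]

-1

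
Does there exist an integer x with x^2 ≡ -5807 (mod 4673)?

yes

Pull out -1: (-5807/4673) = (-1/4673)·(5807/4673). Since 4673 ≡ 1 (mod 4), (-1/4673) = +1. Now have (5807/4673).
Reduce the numerator: 5807 ≡ 1134 (mod 4673), so (5807/4673) = (1134/4673).
Factor out 2: 1134 = 2·567. Since 4673 ≡ 1 (mod 8), (2/4673) = +1. Now have (567/4673).
4673 ≡ 1 (mod 4), so quadratic reciprocity gives (567/4673) = (4673/567). Reduce: 4673 ≡ 137 (mod 567). Now have (137/567).
137 ≡ 1 (mod 4), so quadratic reciprocity gives (137/567) = (567/137). Reduce: 567 ≡ 19 (mod 137). Now have (19/137).
137 ≡ 1 (mod 4), so quadratic reciprocity gives (19/137) = (137/19). Reduce: 137 ≡ 4 (mod 19). Now have (4/19).
Factor out 2: 4 = 2^2. Since 19 ≡ 3 (mod 8), (2/19) = -1, and (2/19)^2 = +1. Now have (1/19).
(1/19) = 1. Collecting the sign factors: 1.
(-5807/4673) = 1, and 4673 is prime, so -5807 is a quadratic residue mod 4673.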